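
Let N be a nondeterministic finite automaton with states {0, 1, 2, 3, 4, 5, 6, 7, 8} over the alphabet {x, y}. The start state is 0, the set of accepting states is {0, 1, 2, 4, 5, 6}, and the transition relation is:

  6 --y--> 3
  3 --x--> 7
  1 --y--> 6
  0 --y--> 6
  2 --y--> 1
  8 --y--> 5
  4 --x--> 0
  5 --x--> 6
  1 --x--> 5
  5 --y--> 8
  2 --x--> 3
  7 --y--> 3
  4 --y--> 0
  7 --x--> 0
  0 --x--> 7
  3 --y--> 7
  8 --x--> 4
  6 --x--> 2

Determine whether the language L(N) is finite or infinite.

State 0 is reachable from the start and can reach an accepting state, and it lies on the cycle 0 → 6 → 2 → 1 → 5 → 8 → 4 → 0.
Traversing that cycle any number of times yields accepted strings of unbounded length, so the language is infinite.

infinite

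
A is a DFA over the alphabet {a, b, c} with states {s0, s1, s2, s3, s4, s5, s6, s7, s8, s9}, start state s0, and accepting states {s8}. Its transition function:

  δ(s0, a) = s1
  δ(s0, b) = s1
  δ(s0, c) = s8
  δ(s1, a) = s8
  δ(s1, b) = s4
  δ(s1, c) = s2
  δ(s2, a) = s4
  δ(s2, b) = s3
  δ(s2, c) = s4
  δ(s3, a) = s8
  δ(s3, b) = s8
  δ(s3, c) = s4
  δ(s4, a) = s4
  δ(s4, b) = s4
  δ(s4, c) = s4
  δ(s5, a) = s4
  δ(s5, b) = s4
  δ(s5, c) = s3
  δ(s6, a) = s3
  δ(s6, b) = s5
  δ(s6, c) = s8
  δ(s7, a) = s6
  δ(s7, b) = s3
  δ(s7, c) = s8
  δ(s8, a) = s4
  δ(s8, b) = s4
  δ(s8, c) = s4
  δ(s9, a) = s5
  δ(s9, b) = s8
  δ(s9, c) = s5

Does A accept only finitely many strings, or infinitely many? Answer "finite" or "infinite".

The useful states (reachable from s0 and able to reach an accepting state) are {s0, s1, s2, s3, s8}.
Restricted to these states the transition graph has no cycle, so every accepting path has bounded length and L is finite.

finite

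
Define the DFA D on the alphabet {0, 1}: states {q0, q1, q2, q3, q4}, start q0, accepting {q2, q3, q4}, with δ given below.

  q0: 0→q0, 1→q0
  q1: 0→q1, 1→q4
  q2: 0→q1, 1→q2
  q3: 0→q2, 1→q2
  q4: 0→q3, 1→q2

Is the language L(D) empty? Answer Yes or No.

The states reachable from the start state are {q0}.
None of the accepting states {q2, q3, q4} is reachable, so no string is accepted and L(D) = ∅.

Yes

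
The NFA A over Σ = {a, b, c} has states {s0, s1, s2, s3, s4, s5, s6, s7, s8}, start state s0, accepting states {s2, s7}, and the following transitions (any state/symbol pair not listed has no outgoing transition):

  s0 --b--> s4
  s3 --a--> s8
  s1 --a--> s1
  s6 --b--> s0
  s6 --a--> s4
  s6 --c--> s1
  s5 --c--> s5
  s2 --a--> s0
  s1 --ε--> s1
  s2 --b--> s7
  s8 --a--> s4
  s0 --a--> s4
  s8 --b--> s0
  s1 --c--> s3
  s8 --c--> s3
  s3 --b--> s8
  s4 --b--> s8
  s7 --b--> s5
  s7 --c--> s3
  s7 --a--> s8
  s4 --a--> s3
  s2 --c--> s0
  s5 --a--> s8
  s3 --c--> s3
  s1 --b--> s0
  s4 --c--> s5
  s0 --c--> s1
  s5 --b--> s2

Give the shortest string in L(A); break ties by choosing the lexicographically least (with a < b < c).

A breadth-first search from s0 reaches an accepting state first via the path s0 → s4 → s5 → s2 on input acb.
No string of length < 3 is accepted (BFS exhausts all shorter strings without reaching an accepting state), and acb is the lexicographically least accepting string of length 3.

acb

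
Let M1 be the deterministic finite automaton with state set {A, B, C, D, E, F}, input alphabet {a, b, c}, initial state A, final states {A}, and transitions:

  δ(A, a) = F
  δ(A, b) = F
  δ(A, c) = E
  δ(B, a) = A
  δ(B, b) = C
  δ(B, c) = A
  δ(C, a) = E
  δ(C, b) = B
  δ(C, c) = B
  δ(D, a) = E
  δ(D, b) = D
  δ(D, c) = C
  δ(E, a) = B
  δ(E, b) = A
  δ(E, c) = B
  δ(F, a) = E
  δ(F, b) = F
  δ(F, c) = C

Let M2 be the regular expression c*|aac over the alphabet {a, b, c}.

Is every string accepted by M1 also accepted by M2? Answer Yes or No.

The string cb is in L(M1) but not in L(M2).
So L(M1) ⊄ L(M2).

No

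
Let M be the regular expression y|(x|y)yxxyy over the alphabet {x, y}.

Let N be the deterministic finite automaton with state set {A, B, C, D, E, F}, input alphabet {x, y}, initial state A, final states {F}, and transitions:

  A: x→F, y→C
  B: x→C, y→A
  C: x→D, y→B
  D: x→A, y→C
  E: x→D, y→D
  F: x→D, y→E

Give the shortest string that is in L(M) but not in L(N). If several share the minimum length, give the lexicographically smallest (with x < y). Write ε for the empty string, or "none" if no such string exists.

The string y is accepted by M but not by N.
No shorter string lies in the difference, and y is the lexicographically first length-1 string in L(M) \ L(N).

y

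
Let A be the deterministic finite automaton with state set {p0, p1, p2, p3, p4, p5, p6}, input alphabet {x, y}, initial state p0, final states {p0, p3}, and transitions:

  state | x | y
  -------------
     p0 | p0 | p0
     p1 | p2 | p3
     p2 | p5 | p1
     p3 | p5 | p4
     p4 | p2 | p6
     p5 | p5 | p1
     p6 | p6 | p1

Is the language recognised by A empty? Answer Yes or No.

No

The empty string ε is accepted: the run p0 ends in the accepting state p0.
Since at least one string is accepted, L(A) is not empty.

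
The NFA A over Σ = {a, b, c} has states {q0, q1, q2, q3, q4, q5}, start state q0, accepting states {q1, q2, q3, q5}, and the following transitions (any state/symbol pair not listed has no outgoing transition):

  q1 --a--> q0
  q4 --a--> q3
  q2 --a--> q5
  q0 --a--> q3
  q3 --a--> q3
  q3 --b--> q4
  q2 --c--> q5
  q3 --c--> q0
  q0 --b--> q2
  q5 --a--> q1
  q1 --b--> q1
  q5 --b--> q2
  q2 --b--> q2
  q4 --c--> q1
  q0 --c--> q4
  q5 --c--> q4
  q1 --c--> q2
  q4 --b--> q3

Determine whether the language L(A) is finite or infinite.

State q2 is reachable from the start and can reach an accepting state, and it lies on the cycle q2 → q2.
Traversing that cycle any number of times yields accepted strings of unbounded length, so the language is infinite.

infinite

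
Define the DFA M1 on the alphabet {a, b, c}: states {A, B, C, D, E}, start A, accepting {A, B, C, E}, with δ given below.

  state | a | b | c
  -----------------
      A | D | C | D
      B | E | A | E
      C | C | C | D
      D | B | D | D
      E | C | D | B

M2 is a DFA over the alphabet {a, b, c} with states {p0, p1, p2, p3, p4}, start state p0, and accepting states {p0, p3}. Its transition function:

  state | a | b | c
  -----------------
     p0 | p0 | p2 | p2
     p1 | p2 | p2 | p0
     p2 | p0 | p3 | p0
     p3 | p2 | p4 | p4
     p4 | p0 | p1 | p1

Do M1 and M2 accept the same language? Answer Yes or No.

No

The string b is accepted by M1 but rejected by M2.
So L(M1) ≠ L(M2).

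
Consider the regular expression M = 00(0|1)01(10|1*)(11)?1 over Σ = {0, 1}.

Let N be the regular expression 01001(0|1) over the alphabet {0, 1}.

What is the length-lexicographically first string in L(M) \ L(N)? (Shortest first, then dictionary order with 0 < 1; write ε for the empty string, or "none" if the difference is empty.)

The string 000011 is accepted by M but not by N.
No shorter string lies in the difference, and 000011 is the lexicographically first length-6 string in L(M) \ L(N).

000011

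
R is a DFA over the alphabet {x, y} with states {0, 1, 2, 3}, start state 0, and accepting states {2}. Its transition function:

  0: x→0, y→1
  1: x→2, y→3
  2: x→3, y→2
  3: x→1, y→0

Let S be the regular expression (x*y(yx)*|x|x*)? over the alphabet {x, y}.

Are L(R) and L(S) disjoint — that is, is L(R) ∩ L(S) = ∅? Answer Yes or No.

Yes

Converting the expression S to a DFA (subset construction, then merging equivalent states) gives the minimal DFA with states {s0, s1, s2, s3}, start state s0, accepting states {s0, s1} and transitions s0: x→s0, y→s1; s1: x→s2, y→s3; s2: x→s2, y→s2; s3: x→s1, y→s2.
Exploring the product automaton R × S from the start pair (0, s0), following both machines on each input symbol, reaches 7 state pairs: (0, s0), (1, s1), (2, s2), (3, s3), (3, s2), (0, s2), (1, s2).
R accepts in {2} and S accepts in {s0, s1}; no reachable pair has both components accepting, so no string drives both machines to acceptance simultaneously and L(R) ∩ L(S) = ∅.
So no string is accepted by both, and the intersection is empty.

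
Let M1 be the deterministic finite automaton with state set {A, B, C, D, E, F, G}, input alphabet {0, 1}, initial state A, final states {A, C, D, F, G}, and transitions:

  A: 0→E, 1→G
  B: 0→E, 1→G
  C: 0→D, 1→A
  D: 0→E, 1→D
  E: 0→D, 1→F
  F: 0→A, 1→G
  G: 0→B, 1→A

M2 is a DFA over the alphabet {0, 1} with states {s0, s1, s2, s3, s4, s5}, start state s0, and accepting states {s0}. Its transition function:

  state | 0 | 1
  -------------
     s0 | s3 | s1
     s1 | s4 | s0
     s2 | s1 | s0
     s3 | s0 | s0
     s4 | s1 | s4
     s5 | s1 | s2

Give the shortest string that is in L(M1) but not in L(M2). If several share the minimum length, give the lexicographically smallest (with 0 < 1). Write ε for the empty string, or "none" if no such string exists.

The string 1 is accepted by M1 but not by M2.
No shorter string lies in the difference, and 1 is the lexicographically first length-1 string in L(M1) \ L(M2).

1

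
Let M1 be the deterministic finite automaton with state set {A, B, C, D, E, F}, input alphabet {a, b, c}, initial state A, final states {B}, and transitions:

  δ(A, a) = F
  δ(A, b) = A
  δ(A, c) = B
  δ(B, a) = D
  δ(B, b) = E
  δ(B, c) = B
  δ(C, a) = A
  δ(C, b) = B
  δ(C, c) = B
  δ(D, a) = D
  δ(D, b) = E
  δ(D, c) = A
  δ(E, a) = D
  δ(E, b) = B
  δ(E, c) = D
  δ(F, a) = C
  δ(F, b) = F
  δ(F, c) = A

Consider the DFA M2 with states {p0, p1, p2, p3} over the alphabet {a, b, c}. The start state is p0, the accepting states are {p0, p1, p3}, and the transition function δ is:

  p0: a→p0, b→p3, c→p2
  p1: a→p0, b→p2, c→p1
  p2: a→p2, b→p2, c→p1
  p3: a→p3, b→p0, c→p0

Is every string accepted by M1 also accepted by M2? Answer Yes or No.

The string c is in L(M1) but not in L(M2).
So L(M1) ⊄ L(M2).

No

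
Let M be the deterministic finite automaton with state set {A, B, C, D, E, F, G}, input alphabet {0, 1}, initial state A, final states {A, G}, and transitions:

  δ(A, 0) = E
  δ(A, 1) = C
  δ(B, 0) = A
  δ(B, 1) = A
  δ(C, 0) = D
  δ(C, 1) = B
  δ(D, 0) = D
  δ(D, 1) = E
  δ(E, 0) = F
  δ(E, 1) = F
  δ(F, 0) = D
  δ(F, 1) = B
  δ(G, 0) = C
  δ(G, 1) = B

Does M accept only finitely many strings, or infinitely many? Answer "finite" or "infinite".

State A is reachable from the start and can reach an accepting state, and it lies on the cycle A → C → B → A.
Traversing that cycle any number of times yields accepted strings of unbounded length, so the language is infinite.

infinite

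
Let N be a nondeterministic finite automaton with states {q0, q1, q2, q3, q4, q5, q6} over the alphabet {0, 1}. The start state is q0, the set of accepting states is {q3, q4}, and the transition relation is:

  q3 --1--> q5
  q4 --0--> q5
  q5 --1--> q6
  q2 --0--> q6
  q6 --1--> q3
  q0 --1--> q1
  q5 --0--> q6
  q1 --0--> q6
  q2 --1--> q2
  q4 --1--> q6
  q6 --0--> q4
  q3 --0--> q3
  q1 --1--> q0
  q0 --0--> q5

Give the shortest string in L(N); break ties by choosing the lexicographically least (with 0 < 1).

000

A breadth-first search from q0 reaches an accepting state first via the path q0 → q5 → q6 → q4 on input 000.
No string of length < 3 is accepted (BFS exhausts all shorter strings without reaching an accepting state), and 000 is the lexicographically least accepting string of length 3.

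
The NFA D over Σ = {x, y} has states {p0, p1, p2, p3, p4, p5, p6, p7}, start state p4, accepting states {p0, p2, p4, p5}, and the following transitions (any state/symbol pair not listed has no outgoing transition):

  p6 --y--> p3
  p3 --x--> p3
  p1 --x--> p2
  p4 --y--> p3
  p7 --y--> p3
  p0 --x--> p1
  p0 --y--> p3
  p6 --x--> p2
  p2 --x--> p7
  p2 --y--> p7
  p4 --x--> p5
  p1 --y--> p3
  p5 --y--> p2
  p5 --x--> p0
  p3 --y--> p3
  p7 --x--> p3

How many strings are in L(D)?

5

The useful subgraph on states {p0, p1, p2, p4, p5} is acyclic, so L(D) is finite; the longest accepting path visits 5 useful states, giving maximum string length 4.
Counting accepting paths from p4 by length: 1 of length 0, 1 of length 1, 2 of length 2, 1 of length 4. Total 5.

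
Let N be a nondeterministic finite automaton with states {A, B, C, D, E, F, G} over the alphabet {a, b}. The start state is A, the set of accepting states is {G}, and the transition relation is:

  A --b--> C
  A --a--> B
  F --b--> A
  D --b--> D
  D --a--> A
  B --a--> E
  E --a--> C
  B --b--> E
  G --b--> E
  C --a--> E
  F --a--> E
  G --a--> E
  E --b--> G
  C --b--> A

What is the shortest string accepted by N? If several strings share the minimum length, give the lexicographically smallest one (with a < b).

A breadth-first search from A reaches an accepting state first via the path A → B → E → G on input aab.
No string of length < 3 is accepted (BFS exhausts all shorter strings without reaching an accepting state), and aab is the lexicographically least accepting string of length 3.

aab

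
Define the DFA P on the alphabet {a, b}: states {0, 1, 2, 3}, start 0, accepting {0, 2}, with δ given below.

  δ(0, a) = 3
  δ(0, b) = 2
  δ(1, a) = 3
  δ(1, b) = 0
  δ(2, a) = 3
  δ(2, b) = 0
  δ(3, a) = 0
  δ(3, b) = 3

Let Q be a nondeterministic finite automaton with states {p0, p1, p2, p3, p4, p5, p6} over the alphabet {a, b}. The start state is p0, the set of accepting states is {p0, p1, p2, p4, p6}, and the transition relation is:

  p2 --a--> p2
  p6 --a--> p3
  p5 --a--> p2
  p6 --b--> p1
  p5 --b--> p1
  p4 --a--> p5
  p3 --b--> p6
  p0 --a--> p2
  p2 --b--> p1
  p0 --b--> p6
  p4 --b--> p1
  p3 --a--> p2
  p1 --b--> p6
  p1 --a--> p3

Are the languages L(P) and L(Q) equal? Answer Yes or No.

No

The string aba is accepted by P but rejected by Q.
So L(P) ≠ L(Q).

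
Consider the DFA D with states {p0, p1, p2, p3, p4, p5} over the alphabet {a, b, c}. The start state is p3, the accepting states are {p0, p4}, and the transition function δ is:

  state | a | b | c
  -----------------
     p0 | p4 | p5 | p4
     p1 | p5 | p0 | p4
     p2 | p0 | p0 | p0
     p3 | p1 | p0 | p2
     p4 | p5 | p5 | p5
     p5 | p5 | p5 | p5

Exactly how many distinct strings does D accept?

16

The useful subgraph on states {p0, p1, p2, p3, p4} is acyclic, so L(D) is finite; the longest accepting path visits 4 useful states, giving maximum string length 3.
Counting accepting paths from p3 by length: 1 of length 1, 7 of length 2, 8 of length 3. Total 16.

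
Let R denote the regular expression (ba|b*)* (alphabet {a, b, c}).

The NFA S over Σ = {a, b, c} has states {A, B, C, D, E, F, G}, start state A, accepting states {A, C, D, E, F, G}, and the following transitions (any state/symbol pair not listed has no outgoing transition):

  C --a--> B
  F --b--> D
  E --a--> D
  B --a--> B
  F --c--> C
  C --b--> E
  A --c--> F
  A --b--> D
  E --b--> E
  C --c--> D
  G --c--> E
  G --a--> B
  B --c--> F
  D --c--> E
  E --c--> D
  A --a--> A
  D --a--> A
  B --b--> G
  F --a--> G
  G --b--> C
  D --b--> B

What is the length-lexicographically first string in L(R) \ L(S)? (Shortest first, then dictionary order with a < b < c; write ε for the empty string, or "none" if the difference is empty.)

bb

The string bb is accepted by R but not by S.
No shorter string lies in the difference, and bb is the lexicographically first length-2 string in L(R) \ L(S).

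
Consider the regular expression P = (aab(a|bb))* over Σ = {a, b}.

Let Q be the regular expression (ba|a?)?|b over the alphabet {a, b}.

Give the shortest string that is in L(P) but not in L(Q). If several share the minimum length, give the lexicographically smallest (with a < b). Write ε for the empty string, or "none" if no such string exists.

aaba

The string aaba is accepted by P but not by Q.
No shorter string lies in the difference, and aaba is the lexicographically first length-4 string in L(P) \ L(Q).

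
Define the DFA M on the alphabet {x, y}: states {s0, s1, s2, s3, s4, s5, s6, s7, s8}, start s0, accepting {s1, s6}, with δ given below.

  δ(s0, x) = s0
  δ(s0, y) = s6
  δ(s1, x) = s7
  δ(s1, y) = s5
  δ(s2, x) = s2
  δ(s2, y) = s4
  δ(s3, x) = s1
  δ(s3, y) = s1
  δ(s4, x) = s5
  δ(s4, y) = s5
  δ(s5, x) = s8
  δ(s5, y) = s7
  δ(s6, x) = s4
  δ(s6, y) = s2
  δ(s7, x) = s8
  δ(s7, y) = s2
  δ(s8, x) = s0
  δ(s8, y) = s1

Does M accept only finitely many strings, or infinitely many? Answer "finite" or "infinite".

infinite

State s0 is reachable from the start and can reach an accepting state, and it lies on the cycle s0 → s0.
Traversing that cycle any number of times yields accepted strings of unbounded length, so the language is infinite.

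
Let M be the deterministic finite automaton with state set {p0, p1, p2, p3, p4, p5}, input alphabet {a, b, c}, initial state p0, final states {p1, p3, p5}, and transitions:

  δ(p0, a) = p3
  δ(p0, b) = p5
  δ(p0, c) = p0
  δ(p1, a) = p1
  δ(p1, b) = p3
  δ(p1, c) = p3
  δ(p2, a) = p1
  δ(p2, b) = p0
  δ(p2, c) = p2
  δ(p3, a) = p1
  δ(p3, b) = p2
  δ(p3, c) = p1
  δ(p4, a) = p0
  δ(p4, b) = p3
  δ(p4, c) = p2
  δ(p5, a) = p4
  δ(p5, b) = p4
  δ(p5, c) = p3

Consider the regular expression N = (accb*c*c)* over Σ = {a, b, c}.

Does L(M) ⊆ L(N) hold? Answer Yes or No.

The string a is in L(M) but not in L(N).
So L(M) ⊄ L(N).

No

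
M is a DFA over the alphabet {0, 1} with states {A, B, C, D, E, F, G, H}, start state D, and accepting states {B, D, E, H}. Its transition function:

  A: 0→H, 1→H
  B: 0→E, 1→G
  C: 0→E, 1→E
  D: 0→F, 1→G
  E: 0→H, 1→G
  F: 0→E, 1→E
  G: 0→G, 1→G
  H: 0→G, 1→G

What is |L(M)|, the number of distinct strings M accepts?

5

The useful subgraph on states {D, E, F, H} is acyclic, so L(M) is finite; the longest accepting path visits 4 useful states, giving maximum string length 3.
Counting accepting paths from D by length: 1 of length 0, 2 of length 2, 2 of length 3. Total 5.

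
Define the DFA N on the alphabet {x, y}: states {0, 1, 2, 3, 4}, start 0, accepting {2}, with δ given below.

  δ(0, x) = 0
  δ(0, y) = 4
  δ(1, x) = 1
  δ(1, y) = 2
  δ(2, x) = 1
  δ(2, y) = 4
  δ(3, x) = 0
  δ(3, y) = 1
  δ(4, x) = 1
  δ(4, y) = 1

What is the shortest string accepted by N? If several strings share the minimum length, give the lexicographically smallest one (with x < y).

A breadth-first search from 0 reaches an accepting state first via the path 0 → 4 → 1 → 2 on input yxy.
No string of length < 3 is accepted (BFS exhausts all shorter strings without reaching an accepting state), and yxy is the lexicographically least accepting string of length 3.

yxy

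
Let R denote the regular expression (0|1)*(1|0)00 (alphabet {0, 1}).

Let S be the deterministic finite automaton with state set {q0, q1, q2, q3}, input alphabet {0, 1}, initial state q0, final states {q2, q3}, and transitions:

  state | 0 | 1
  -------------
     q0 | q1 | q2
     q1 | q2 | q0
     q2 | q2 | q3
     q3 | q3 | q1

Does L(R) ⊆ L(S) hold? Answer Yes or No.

Converting the expression R to a DFA (subset construction, then merging equivalent states) gives the minimal DFA with states {r0, r1, r2, r3}, start state r0, accepting states {r3} and transitions r0: 0→r1, 1→r1; r1: 0→r2, 1→r1; r2: 0→r3, 1→r1; r3: 0→r3, 1→r1.
Exploring the product automaton R × S from the start pair (r0, q0), following both machines on each input symbol, reaches 10 state pairs: (r0, q0), (r1, q1), (r1, q2), (r2, q2), (r1, q0), (r1, q3), (r3, q2), (r2, q1), (r2, q3), (r3, q3).
R accepts in {r3} and S accepts in {q2, q3}. The reachable pairs whose R-component is accepting are (r3, q2), (r3, q3); in each of them the S-component is accepting too, so the product for L(R) \ L(S) (R-component accepting, S-component rejecting) has no reachable accepting pair and the difference is empty.
Hence every string in L(R) is also in L(S).

Yes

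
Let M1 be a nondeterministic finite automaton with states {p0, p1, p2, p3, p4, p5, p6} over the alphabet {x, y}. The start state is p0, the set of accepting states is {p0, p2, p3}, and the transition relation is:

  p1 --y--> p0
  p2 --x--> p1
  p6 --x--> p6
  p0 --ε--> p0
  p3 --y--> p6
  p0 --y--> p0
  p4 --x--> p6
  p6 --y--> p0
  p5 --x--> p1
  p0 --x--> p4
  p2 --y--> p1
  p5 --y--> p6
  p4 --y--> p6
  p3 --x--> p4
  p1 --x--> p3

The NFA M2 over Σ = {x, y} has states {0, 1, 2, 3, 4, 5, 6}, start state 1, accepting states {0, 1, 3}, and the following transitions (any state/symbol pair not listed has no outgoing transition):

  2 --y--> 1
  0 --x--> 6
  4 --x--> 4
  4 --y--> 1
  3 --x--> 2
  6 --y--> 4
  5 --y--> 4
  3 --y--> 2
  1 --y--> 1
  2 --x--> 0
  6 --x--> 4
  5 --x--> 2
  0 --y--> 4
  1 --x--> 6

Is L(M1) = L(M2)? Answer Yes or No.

Exploring the product automaton M1 × M2 from the start pair (p0, 1), following both machines on each input symbol, reaches 3 state pairs: (p0, 1), (p4, 6), (p6, 4).
M1 accepts in {p0, p2, p3} and M2 accepts in {0, 1, 3}. In every reachable pair the two components are either both accepting — (p0, 1) — or both non-accepting, so no string is accepted by exactly one of the machines: L(M1) \ L(M2) and L(M2) \ L(M1) are both empty.
Hence every string is accepted by M1 iff it is accepted by M2, and the two languages coincide.

Yes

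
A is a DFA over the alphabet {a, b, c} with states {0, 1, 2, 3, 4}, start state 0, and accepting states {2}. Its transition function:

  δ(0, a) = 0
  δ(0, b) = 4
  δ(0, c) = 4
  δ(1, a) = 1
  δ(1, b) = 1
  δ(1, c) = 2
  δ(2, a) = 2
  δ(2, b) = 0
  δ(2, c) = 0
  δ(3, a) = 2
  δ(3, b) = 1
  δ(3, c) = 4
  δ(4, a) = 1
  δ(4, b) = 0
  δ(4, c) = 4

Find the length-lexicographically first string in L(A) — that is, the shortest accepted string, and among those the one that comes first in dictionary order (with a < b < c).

A breadth-first search from 0 reaches an accepting state first via the path 0 → 4 → 1 → 2 on input bac.
No string of length < 3 is accepted (BFS exhausts all shorter strings without reaching an accepting state), and bac is the lexicographically least accepting string of length 3.

bac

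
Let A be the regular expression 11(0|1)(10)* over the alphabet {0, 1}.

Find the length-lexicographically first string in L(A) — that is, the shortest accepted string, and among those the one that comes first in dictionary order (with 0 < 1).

By inspection of the expression, no string of length less than 3 matches, and 110 is the lexicographically first match of length 3.

110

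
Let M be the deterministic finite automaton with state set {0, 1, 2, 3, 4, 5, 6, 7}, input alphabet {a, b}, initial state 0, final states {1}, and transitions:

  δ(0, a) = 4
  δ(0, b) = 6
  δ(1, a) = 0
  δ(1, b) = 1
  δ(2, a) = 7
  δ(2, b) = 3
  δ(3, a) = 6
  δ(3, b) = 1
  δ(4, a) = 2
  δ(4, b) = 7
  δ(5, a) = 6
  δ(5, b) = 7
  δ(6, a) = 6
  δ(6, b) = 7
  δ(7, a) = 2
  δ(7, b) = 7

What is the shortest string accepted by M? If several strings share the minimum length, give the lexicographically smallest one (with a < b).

A breadth-first search from 0 reaches an accepting state first via the path 0 → 4 → 2 → 3 → 1 on input aabb.
No string of length < 4 is accepted (BFS exhausts all shorter strings without reaching an accepting state), and aabb is the lexicographically least accepting string of length 4.

aabb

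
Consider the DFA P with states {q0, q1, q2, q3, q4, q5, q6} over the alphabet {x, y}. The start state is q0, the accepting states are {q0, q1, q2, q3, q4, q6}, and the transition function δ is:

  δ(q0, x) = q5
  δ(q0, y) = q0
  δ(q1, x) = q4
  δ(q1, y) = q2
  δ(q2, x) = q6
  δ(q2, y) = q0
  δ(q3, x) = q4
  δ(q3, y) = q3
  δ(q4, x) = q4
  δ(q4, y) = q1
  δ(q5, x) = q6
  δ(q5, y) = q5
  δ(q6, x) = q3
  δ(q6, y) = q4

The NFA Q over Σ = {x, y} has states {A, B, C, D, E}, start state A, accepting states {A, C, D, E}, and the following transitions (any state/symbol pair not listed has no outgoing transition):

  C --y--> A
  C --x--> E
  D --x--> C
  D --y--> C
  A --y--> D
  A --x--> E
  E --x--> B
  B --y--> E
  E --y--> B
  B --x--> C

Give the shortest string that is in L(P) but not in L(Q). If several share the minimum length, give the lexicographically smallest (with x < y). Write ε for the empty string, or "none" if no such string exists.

The string xx is accepted by P but not by Q.
No shorter string lies in the difference, and xx is the lexicographically first length-2 string in L(P) \ L(Q).

xx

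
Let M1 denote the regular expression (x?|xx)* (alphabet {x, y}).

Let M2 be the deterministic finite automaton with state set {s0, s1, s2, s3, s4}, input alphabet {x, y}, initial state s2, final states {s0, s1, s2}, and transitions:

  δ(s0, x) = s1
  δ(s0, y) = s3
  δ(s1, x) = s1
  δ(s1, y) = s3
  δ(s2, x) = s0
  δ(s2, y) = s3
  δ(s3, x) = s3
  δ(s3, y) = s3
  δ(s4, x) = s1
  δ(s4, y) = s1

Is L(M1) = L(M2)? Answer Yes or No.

Yes

Converting the expression M1 to a DFA (subset construction, then merging equivalent states) gives the minimal DFA with states {r0, r1}, start state r0, accepting states {r0} and transitions r0: x→r0, y→r1; r1: x→r1, y→r1.
Exploring the product automaton M1 × M2 from the start pair (r0, s2), following both machines on each input symbol, reaches 4 state pairs: (r0, s2), (r0, s0), (r1, s3), (r0, s1).
M1 accepts in {r0} and M2 accepts in {s0, s1, s2}. In every reachable pair the two components are either both accepting — (r0, s2), (r0, s0), (r0, s1) — or both non-accepting, so no string is accepted by exactly one of the machines: L(M1) \ L(M2) and L(M2) \ L(M1) are both empty.
Hence every string is accepted by M1 iff it is accepted by M2, and the two languages coincide.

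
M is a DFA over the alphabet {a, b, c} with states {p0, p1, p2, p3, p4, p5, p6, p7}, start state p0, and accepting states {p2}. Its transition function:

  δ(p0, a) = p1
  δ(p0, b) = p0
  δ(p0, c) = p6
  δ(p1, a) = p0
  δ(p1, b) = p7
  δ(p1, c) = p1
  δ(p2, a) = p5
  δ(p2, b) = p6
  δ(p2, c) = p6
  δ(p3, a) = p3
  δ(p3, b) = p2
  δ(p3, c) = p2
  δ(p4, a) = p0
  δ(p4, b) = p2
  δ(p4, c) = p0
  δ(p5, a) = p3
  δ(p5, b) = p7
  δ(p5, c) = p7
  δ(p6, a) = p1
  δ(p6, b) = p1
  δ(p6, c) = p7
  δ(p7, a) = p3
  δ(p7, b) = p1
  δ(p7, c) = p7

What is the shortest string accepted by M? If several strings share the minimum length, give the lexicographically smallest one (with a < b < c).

A breadth-first search from p0 reaches an accepting state first via the path p0 → p1 → p7 → p3 → p2 on input abab.
No string of length < 4 is accepted (BFS exhausts all shorter strings without reaching an accepting state), and abab is the lexicographically least accepting string of length 4.

abab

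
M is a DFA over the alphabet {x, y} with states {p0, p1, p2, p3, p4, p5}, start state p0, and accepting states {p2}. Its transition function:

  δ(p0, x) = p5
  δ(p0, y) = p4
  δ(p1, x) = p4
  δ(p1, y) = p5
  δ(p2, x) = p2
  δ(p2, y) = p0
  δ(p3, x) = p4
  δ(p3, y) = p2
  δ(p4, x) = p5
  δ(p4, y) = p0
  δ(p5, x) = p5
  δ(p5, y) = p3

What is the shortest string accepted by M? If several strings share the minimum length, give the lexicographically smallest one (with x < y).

A breadth-first search from p0 reaches an accepting state first via the path p0 → p5 → p3 → p2 on input xyy.
No string of length < 3 is accepted (BFS exhausts all shorter strings without reaching an accepting state), and xyy is the lexicographically least accepting string of length 3.

xyy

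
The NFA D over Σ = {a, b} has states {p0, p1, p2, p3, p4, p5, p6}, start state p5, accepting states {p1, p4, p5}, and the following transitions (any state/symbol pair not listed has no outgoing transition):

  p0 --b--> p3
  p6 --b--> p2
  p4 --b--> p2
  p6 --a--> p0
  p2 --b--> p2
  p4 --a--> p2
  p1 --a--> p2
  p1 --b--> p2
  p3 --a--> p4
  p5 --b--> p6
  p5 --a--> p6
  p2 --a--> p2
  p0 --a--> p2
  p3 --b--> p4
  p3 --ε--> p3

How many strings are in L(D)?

5

The useful subgraph on states {p0, p3, p4, p5, p6} is acyclic, so L(D) is finite; the longest accepting path visits 5 useful states, giving maximum string length 4.
Counting accepting paths from p5 by length: 1 of length 0, 4 of length 4. Total 5.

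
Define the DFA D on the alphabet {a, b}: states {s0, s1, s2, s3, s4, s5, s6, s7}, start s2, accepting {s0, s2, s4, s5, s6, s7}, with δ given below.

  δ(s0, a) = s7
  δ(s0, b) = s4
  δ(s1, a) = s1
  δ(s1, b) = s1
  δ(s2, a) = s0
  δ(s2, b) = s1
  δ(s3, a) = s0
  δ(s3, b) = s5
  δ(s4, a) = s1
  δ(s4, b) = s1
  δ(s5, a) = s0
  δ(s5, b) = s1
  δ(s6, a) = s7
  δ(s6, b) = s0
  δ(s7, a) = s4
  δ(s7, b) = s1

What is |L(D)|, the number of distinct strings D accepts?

The useful subgraph on states {s0, s2, s4, s7} is acyclic, so L(D) is finite; the longest accepting path visits 4 useful states, giving maximum string length 3.
Counting accepting paths from s2 by length: 1 of length 0, 1 of length 1, 2 of length 2, 1 of length 3. Total 5.

5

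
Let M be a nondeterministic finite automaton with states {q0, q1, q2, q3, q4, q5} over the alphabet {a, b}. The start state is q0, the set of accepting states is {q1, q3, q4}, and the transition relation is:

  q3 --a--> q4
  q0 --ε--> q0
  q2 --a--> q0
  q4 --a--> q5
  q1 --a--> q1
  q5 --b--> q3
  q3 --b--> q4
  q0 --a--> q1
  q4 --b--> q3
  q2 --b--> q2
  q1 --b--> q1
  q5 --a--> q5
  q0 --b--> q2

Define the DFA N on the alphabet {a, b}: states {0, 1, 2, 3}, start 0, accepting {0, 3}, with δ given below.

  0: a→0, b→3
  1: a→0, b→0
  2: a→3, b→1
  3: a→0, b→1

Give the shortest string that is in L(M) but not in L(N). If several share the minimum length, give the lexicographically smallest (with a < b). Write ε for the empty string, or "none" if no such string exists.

The string abb is accepted by M but not by N.
No shorter string lies in the difference, and abb is the lexicographically first length-3 string in L(M) \ L(N).

abb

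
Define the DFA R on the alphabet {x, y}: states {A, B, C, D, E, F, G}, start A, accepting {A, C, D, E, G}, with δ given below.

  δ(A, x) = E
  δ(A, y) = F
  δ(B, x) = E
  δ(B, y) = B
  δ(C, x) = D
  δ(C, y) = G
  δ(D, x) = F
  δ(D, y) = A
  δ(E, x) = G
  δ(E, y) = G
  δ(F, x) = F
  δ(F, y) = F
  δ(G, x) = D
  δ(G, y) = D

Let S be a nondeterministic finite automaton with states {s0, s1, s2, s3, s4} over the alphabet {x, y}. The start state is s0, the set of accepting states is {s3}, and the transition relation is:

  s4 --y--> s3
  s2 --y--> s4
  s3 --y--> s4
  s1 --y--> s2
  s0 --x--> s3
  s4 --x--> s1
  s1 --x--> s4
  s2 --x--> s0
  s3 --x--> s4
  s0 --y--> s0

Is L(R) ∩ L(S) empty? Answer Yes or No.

The string x is accepted by both R and S.
Hence L(R) ∩ L(S) ≠ ∅.

No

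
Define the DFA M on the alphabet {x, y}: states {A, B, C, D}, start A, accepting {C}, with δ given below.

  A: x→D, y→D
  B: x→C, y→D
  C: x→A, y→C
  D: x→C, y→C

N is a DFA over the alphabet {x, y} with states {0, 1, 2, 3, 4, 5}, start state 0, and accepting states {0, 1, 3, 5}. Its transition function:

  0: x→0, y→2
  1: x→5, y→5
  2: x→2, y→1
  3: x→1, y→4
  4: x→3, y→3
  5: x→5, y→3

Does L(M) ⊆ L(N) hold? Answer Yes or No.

The string xy is in L(M) but not in L(N).
So L(M) ⊄ L(N).

No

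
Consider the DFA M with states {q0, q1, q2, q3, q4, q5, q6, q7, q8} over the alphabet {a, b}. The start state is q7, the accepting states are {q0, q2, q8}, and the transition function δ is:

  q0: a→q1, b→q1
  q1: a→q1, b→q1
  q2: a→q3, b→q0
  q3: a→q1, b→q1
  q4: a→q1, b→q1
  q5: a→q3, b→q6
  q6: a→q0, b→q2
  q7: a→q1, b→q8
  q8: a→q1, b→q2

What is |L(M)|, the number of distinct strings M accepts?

The useful subgraph on states {q0, q2, q7, q8} is acyclic, so L(M) is finite; the longest accepting path visits 4 useful states, giving maximum string length 3.
Counting accepting paths from q7 by length: 1 of length 1, 1 of length 2, 1 of length 3. Total 3.

3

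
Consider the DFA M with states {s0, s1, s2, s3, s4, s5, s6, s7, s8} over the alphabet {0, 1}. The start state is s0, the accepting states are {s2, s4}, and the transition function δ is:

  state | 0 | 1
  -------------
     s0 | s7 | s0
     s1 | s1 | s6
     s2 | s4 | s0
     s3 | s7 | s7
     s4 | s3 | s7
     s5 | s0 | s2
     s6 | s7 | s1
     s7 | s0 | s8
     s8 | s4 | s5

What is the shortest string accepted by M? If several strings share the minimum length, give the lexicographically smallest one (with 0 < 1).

010

A breadth-first search from s0 reaches an accepting state first via the path s0 → s7 → s8 → s4 on input 010.
No string of length < 3 is accepted (BFS exhausts all shorter strings without reaching an accepting state), and 010 is the lexicographically least accepting string of length 3.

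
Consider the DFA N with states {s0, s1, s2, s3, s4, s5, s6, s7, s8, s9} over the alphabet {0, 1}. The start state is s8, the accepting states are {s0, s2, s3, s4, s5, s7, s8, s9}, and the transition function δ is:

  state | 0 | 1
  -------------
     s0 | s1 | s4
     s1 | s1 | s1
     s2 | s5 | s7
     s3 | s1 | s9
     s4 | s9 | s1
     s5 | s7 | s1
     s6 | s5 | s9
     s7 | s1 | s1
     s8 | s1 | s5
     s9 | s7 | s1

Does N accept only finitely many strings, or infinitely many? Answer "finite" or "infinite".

The useful states (reachable from s8 and able to reach an accepting state) are {s5, s7, s8}.
Restricted to these states the transition graph has no cycle, so every accepting path has bounded length and L is finite.

finite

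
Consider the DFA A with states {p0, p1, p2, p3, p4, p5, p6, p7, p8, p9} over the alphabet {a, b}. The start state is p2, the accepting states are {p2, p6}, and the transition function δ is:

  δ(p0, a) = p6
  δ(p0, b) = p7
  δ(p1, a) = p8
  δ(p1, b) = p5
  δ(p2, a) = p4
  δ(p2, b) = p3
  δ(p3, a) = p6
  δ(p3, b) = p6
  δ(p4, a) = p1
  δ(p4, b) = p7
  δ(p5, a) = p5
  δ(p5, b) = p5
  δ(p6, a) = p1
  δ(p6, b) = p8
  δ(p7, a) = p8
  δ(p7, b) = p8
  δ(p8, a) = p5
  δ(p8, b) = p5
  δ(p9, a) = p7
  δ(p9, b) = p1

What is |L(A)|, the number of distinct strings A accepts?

The useful subgraph on states {p2, p3, p6} is acyclic, so L(A) is finite; the longest accepting path visits 3 useful states, giving maximum string length 2.
Counting accepting paths from p2 by length: 1 of length 0, 2 of length 2. Total 3.

3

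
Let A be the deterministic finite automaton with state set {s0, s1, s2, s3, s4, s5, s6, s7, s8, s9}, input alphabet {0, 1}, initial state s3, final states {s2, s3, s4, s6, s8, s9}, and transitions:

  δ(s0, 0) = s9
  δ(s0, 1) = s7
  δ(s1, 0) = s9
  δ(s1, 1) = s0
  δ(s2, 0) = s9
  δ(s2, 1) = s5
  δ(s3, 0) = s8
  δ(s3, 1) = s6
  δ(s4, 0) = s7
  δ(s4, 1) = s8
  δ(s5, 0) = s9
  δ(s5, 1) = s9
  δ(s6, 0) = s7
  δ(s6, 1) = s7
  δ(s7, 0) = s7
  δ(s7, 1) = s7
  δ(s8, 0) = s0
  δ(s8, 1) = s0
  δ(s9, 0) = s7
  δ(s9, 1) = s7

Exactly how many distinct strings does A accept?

The useful subgraph on states {s0, s3, s6, s8, s9} is acyclic, so L(A) is finite; the longest accepting path visits 4 useful states, giving maximum string length 3.
Counting accepting paths from s3 by length: 1 of length 0, 2 of length 1, 2 of length 3. Total 5.

5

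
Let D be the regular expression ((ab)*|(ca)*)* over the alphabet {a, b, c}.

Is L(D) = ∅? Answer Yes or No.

The empty string ε matches the expression, so it belongs to L(D).
Since L(D) contains at least one string, it is not empty.

No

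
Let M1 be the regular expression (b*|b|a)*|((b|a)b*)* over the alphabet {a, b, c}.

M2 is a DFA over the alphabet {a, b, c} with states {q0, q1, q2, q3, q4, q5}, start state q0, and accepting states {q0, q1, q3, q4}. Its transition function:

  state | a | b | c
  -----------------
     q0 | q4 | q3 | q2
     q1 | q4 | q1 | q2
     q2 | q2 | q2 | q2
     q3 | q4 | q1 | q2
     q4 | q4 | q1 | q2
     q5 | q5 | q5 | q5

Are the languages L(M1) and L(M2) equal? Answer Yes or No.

Converting the expression M1 to a DFA (subset construction, then merging equivalent states) gives the minimal DFA with states {r0, r1}, start state r0, accepting states {r0} and transitions r0: a→r0, b→r0, c→r1; r1: a→r1, b→r1, c→r1.
Exploring the product automaton M1 × M2 from the start pair (r0, q0), following both machines on each input symbol, reaches 5 state pairs: (r0, q0), (r0, q4), (r0, q3), (r1, q2), (r0, q1).
M1 accepts in {r0} and M2 accepts in {q0, q1, q3, q4}. In every reachable pair the two components are either both accepting — (r0, q0), (r0, q4), (r0, q3), (r0, q1) — or both non-accepting, so no string is accepted by exactly one of the machines: L(M1) \ L(M2) and L(M2) \ L(M1) are both empty.
Hence every string is accepted by M1 iff it is accepted by M2, and the two languages coincide.

Yes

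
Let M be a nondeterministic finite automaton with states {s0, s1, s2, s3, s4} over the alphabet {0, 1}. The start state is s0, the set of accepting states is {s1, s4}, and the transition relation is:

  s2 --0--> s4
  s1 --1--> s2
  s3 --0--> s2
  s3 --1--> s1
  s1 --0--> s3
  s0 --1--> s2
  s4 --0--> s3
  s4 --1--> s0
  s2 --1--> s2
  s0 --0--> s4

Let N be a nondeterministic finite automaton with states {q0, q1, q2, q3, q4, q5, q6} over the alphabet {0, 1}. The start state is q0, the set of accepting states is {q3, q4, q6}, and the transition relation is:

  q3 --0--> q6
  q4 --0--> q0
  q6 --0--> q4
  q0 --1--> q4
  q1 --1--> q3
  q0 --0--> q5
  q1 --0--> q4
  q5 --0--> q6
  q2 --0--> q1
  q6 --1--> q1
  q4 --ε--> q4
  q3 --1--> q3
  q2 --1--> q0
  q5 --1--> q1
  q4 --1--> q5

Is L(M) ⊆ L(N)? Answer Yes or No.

No

The string 0 is in L(M) but not in L(N).
So L(M) ⊄ L(N).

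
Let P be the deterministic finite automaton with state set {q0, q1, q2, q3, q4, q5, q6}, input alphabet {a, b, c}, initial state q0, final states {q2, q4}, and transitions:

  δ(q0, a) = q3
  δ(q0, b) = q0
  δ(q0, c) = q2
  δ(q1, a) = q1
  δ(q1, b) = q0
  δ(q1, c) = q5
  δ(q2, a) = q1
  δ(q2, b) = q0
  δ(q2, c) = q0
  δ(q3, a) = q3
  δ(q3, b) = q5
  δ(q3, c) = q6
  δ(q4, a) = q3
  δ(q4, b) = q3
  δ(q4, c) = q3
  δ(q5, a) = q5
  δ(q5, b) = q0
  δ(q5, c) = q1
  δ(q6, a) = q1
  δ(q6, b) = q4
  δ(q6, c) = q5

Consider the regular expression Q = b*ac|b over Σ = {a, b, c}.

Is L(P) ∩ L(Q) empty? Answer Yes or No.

Yes

Converting the expression Q to a DFA (subset construction, then merging equivalent states) gives the minimal DFA with states {r0, r1, r2, r3, r4, r5}, start state r0, accepting states {r2, r4} and transitions r0: a→r1, b→r2, c→r3; r1: a→r3, b→r3, c→r4; r2: a→r1, b→r5, c→r3; r3: a→r3, b→r3, c→r3; r4: a→r3, b→r3, c→r3; r5: a→r1, b→r5, c→r3.
Exploring the product automaton P × Q from the start pair (q0, r0), following both machines on each input symbol, reaches 12 state pairs: (q0, r0), (q3, r1), (q0, r2), (q2, r3), (q3, r3), (q5, r3), (q6, r4), (q0, r5), (q1, r3), (q0, r3), (q6, r3), (q4, r3).
P accepts in {q2, q4} and Q accepts in {r2, r4}; no reachable pair has both components accepting, so no string drives both machines to acceptance simultaneously and L(P) ∩ L(Q) = ∅.
So no string is accepted by both, and the intersection is empty.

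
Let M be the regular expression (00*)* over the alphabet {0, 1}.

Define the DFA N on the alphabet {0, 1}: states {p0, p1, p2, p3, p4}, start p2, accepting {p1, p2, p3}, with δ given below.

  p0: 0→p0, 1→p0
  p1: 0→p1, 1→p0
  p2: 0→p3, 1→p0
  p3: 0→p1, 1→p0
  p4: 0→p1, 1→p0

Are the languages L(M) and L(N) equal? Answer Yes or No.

Yes

Converting the expression M to a DFA (subset construction, then merging equivalent states) gives the minimal DFA with states {m0, m1}, start state m0, accepting states {m0} and transitions m0: 0→m0, 1→m1; m1: 0→m1, 1→m1.
Exploring the product automaton M × N from the start pair (m0, p2), following both machines on each input symbol, reaches 4 state pairs: (m0, p2), (m0, p3), (m1, p0), (m0, p1).
M accepts in {m0} and N accepts in {p1, p2, p3}. In every reachable pair the two components are either both accepting — (m0, p2), (m0, p3), (m0, p1) — or both non-accepting, so no string is accepted by exactly one of the machines: L(M) \ L(N) and L(N) \ L(M) are both empty.
Hence every string is accepted by M iff it is accepted by N, and the two languages coincide.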